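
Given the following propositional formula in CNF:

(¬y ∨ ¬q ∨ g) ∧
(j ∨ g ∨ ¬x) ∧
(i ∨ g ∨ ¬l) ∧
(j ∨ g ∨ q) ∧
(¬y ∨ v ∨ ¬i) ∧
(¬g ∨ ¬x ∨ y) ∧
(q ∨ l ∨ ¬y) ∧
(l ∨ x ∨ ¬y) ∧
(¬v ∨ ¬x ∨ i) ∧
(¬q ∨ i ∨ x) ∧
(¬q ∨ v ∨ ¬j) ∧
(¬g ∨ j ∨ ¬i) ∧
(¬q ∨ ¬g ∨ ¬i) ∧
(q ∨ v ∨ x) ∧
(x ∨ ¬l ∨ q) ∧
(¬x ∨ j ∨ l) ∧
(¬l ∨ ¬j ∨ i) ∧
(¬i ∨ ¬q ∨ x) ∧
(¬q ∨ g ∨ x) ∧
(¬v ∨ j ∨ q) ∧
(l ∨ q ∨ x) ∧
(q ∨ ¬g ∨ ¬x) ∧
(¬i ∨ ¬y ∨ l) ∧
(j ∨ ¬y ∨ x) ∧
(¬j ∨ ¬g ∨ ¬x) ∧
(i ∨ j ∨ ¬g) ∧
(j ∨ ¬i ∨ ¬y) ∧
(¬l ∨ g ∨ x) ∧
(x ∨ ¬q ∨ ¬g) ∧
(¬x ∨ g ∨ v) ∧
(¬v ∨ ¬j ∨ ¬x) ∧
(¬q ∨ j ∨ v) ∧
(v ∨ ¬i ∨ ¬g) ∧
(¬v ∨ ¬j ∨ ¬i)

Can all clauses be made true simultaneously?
No

No, the formula is not satisfiable.

No assignment of truth values to the variables can make all 34 clauses true simultaneously.

The formula is UNSAT (unsatisfiable).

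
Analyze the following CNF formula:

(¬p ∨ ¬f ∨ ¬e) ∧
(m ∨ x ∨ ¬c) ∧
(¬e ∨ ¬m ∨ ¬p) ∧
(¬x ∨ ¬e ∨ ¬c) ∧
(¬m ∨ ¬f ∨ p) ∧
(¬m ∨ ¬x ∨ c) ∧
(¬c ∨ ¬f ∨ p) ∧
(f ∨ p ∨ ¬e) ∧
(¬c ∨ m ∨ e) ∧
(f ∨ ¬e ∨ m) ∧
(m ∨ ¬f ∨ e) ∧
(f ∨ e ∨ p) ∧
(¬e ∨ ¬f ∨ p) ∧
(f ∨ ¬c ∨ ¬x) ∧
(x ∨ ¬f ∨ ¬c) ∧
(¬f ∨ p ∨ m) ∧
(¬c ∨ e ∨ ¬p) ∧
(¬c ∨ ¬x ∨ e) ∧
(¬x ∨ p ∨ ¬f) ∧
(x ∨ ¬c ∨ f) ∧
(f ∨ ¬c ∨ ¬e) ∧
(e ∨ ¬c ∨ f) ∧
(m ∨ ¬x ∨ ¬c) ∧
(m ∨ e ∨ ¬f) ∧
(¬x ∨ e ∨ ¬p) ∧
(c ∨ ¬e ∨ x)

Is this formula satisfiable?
Yes

Yes, the formula is satisfiable.

One satisfying assignment is: f=False, m=False, p=True, e=False, c=False, x=False

Verification: With this assignment, all 26 clauses evaluate to true.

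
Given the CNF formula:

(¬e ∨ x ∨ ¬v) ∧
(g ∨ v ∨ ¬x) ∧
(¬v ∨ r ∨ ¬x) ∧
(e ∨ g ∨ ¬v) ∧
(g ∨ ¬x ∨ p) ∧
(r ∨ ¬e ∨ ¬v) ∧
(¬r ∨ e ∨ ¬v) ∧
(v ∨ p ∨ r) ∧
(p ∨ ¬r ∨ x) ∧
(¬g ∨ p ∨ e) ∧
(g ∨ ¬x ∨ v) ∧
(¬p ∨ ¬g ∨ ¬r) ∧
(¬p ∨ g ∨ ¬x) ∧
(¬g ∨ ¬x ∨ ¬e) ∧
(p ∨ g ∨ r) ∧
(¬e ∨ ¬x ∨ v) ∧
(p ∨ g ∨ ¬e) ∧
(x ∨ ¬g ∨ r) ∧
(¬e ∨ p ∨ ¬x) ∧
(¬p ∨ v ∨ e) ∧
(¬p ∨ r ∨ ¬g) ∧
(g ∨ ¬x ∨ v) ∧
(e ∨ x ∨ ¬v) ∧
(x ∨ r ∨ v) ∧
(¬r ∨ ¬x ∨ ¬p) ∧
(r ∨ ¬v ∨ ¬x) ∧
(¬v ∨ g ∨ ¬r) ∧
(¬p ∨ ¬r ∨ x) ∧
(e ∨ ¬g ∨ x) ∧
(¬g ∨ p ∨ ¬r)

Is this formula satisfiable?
No

No, the formula is not satisfiable.

No assignment of truth values to the variables can make all 30 clauses true simultaneously.

The formula is UNSAT (unsatisfiable).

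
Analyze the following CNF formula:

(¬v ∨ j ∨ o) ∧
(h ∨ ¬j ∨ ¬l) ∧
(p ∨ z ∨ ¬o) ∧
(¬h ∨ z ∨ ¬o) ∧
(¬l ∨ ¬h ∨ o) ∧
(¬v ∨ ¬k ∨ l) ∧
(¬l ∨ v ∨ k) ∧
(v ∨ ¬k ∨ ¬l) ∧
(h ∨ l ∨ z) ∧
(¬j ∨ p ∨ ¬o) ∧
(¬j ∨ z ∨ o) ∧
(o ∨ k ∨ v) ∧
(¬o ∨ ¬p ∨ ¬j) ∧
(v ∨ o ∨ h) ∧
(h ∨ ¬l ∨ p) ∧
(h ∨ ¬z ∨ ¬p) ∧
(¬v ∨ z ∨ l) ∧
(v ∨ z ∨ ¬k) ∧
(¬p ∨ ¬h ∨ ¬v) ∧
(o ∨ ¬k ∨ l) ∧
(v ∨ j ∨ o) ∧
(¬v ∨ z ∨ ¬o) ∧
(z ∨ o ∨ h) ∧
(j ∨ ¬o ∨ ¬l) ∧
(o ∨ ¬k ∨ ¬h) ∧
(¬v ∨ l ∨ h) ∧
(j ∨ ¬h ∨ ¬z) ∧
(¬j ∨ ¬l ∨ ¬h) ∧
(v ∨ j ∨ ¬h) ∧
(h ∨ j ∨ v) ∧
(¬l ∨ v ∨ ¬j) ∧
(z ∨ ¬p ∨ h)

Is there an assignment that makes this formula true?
Yes

Yes, the formula is satisfiable.

One satisfying assignment is: z=True, p=False, k=False, o=False, j=True, l=False, v=True, h=True

Verification: With this assignment, all 32 clauses evaluate to true.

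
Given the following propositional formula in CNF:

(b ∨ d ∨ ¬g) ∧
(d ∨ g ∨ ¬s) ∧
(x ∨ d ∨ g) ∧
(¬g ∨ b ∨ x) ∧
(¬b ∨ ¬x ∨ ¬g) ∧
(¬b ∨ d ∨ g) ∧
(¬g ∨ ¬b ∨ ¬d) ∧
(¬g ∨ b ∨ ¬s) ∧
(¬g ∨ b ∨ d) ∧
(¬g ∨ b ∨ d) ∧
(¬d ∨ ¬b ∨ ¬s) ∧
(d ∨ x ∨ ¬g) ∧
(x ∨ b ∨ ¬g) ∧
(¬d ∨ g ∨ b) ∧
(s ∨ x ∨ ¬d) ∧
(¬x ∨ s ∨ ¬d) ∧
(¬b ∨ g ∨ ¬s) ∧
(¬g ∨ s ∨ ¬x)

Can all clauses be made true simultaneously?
Yes

Yes, the formula is satisfiable.

One satisfying assignment is: d=False, b=False, s=False, g=False, x=True

Verification: With this assignment, all 18 clauses evaluate to true.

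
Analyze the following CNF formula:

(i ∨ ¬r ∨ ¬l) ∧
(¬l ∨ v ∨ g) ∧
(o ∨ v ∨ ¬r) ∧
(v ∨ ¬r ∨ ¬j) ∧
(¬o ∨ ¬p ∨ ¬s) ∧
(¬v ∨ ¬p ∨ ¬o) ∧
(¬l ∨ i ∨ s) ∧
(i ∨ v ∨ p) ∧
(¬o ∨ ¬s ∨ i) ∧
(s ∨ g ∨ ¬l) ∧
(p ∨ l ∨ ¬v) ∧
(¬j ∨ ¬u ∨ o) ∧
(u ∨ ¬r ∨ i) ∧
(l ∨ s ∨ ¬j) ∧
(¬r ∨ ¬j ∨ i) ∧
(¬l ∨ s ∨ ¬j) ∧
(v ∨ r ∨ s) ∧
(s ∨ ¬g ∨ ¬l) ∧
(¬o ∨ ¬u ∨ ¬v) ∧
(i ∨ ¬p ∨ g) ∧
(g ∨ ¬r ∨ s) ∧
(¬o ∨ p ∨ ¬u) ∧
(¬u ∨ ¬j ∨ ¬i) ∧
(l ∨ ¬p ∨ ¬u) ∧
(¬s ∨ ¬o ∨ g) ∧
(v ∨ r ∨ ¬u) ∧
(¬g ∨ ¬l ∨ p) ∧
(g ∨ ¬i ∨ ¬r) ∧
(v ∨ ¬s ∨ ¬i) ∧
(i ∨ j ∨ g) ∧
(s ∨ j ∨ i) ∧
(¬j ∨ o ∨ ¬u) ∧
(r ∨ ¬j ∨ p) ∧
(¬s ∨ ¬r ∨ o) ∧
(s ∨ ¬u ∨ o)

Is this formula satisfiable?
Yes

Yes, the formula is satisfiable.

One satisfying assignment is: r=True, p=False, s=False, j=False, l=False, o=True, v=False, u=False, i=True, g=True

Verification: With this assignment, all 35 clauses evaluate to true.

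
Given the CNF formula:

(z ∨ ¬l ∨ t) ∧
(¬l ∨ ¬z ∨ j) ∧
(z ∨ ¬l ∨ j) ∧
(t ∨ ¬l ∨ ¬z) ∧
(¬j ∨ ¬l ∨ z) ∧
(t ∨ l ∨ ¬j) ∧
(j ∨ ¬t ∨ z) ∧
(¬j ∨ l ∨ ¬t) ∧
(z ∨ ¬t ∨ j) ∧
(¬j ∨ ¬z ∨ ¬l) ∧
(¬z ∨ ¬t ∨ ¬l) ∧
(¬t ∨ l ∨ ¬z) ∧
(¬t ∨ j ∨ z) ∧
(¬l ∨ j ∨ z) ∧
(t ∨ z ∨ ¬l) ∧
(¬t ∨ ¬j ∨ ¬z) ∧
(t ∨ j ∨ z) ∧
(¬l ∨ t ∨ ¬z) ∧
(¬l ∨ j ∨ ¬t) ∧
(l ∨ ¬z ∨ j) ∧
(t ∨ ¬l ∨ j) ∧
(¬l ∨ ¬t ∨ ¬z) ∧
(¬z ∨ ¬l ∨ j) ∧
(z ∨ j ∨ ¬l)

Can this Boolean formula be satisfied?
No

No, the formula is not satisfiable.

No assignment of truth values to the variables can make all 24 clauses true simultaneously.

The formula is UNSAT (unsatisfiable).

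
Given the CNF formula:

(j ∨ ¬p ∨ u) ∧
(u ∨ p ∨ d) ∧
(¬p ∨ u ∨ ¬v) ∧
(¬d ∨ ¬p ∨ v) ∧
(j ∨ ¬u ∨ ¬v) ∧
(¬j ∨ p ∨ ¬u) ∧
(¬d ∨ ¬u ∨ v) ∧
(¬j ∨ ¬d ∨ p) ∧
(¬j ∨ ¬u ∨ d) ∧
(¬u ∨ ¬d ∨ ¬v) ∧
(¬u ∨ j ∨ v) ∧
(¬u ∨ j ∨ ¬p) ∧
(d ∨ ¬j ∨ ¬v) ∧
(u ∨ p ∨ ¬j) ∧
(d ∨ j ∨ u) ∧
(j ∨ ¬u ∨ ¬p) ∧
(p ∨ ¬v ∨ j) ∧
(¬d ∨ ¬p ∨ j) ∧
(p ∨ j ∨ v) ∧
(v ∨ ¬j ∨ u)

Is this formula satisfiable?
No

No, the formula is not satisfiable.

No assignment of truth values to the variables can make all 20 clauses true simultaneously.

The formula is UNSAT (unsatisfiable).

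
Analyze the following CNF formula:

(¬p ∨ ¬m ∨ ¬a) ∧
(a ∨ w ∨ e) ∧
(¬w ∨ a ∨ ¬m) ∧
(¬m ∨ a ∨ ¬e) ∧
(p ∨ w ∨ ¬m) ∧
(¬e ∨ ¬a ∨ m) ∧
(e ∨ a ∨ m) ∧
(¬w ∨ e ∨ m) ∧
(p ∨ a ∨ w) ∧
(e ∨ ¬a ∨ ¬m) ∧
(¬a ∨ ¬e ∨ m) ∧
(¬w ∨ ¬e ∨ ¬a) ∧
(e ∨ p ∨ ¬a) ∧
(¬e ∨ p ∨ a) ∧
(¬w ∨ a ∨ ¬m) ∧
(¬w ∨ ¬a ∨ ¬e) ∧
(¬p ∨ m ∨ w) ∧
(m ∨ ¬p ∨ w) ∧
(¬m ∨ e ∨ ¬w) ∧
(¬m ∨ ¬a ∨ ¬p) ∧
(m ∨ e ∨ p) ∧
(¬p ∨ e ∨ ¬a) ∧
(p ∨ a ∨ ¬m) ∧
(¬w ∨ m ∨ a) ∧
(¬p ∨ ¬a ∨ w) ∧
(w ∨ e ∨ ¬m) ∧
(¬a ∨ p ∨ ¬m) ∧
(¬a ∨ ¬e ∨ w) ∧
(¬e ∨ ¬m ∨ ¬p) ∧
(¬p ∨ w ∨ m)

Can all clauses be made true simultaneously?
No

No, the formula is not satisfiable.

No assignment of truth values to the variables can make all 30 clauses true simultaneously.

The formula is UNSAT (unsatisfiable).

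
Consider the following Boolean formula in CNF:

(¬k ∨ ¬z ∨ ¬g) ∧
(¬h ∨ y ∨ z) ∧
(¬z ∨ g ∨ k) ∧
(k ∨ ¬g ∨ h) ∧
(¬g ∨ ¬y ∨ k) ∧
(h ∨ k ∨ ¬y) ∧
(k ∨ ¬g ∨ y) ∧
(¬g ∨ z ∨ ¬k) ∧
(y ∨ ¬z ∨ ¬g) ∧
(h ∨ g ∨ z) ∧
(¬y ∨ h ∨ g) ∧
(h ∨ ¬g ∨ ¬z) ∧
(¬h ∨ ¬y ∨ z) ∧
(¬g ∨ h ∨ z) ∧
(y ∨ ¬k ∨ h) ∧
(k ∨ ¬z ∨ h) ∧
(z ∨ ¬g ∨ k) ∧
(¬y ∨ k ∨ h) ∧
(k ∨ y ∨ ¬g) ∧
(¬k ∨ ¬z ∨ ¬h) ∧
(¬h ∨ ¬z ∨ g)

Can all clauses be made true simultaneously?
No

No, the formula is not satisfiable.

No assignment of truth values to the variables can make all 21 clauses true simultaneously.

The formula is UNSAT (unsatisfiable).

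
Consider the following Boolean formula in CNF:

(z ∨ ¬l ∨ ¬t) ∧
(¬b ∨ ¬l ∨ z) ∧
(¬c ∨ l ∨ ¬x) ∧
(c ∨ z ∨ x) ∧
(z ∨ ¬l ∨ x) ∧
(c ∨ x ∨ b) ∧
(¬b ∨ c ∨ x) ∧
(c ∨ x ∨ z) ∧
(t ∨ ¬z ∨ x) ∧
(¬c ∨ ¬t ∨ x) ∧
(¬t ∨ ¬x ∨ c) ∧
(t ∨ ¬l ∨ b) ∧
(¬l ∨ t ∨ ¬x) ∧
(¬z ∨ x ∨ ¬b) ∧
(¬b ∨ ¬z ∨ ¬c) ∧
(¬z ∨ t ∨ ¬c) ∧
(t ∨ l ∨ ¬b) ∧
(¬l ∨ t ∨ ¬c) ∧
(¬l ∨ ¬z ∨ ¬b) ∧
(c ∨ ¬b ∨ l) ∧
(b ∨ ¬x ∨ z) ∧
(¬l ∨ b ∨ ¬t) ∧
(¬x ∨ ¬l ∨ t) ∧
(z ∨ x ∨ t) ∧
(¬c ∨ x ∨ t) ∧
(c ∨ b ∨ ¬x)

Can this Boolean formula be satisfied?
No

No, the formula is not satisfiable.

No assignment of truth values to the variables can make all 26 clauses true simultaneously.

The formula is UNSAT (unsatisfiable).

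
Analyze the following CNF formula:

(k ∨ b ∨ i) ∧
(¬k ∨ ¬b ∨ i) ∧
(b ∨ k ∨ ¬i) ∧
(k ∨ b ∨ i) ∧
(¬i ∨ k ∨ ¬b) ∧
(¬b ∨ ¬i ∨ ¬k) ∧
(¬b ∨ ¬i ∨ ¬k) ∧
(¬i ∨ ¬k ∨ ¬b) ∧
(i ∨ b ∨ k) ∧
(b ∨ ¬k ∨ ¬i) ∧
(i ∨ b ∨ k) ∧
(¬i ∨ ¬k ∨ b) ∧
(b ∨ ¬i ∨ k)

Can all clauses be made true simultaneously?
Yes

Yes, the formula is satisfiable.

One satisfying assignment is: i=False, k=True, b=False

Verification: With this assignment, all 13 clauses evaluate to true.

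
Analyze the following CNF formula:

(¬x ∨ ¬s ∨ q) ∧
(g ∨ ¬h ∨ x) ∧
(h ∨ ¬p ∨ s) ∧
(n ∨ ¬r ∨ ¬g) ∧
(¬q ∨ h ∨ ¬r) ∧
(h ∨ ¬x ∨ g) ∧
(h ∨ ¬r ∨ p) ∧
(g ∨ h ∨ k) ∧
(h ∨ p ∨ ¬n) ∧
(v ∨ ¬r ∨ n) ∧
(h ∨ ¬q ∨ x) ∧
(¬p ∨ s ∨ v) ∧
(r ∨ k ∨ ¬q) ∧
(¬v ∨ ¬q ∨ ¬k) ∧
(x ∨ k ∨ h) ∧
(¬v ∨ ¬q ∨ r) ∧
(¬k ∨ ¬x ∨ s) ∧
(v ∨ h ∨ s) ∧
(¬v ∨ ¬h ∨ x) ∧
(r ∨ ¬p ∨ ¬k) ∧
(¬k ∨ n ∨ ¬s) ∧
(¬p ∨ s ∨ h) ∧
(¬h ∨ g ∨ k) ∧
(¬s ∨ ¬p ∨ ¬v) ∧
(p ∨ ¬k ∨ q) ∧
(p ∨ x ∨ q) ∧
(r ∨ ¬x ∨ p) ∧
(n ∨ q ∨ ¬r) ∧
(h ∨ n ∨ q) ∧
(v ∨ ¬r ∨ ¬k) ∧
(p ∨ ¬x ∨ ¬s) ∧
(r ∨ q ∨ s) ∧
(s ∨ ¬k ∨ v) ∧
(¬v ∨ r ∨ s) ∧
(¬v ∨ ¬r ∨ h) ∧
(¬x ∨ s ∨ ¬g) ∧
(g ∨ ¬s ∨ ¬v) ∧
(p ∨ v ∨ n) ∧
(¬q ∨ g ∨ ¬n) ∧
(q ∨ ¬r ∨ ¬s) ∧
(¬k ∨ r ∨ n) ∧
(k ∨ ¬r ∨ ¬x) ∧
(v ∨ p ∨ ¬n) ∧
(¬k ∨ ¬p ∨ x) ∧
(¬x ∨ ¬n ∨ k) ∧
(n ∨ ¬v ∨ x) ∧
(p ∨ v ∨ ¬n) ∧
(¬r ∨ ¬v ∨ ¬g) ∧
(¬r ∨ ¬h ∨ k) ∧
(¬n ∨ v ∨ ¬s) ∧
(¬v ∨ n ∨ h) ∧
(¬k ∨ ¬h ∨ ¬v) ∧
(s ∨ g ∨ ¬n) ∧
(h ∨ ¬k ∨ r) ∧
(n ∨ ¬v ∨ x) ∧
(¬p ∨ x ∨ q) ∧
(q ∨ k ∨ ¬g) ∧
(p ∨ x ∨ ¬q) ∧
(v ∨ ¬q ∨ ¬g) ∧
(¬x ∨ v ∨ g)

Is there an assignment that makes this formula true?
No

No, the formula is not satisfiable.

No assignment of truth values to the variables can make all 60 clauses true simultaneously.

The formula is UNSAT (unsatisfiable).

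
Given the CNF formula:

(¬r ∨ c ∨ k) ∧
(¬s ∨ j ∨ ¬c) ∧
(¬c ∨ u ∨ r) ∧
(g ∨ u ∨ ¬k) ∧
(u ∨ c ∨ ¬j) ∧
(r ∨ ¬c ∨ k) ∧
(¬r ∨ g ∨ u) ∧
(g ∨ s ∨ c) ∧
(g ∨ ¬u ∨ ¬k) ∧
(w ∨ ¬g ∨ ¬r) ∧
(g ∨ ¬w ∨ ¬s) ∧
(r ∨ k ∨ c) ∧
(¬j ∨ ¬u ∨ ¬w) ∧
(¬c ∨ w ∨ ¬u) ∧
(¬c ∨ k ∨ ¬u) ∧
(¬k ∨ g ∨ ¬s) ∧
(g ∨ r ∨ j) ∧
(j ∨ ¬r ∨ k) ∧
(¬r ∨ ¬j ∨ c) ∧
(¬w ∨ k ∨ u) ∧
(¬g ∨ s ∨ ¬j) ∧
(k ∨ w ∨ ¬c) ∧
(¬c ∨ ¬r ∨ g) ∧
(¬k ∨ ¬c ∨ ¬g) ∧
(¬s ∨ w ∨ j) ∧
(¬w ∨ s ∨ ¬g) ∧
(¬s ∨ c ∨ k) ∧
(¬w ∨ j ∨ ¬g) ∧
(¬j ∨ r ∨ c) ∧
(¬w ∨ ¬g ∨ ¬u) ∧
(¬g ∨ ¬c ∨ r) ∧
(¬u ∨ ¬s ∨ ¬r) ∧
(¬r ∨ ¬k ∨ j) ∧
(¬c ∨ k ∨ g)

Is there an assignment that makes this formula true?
Yes

Yes, the formula is satisfiable.

One satisfying assignment is: u=False, k=True, w=False, s=False, g=True, j=False, r=False, c=False

Verification: With this assignment, all 34 clauses evaluate to true.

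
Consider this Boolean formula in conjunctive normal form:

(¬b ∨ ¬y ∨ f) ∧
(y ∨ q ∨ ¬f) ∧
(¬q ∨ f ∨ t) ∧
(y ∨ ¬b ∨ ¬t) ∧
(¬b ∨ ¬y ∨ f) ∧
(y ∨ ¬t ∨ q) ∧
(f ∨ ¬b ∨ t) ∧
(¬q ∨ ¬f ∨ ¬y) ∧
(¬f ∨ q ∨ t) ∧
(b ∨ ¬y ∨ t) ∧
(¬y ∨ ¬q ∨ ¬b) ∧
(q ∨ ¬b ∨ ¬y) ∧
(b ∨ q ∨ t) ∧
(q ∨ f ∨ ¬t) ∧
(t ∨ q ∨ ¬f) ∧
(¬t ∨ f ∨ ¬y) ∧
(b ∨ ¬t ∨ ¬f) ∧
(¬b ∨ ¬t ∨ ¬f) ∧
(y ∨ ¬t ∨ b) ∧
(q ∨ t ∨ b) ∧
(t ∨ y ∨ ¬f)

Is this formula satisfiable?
No

No, the formula is not satisfiable.

No assignment of truth values to the variables can make all 21 clauses true simultaneously.

The formula is UNSAT (unsatisfiable).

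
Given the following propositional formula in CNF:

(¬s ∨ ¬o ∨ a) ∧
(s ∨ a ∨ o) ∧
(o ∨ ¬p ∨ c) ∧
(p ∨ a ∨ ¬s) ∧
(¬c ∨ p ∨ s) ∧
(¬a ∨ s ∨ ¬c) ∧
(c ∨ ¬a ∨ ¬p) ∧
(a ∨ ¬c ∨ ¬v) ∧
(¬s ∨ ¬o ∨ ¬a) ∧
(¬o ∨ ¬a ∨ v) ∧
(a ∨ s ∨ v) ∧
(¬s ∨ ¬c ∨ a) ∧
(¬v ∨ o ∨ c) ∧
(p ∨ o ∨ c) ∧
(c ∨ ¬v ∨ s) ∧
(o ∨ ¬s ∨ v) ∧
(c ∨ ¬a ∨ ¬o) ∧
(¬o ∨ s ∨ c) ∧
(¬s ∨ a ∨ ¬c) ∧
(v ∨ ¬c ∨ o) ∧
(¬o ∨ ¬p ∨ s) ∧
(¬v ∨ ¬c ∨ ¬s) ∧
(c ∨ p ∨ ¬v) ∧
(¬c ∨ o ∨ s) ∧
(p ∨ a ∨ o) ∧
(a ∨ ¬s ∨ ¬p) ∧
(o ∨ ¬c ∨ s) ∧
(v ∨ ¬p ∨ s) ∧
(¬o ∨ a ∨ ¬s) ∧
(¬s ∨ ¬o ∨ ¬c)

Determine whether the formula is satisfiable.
No

No, the formula is not satisfiable.

No assignment of truth values to the variables can make all 30 clauses true simultaneously.

The formula is UNSAT (unsatisfiable).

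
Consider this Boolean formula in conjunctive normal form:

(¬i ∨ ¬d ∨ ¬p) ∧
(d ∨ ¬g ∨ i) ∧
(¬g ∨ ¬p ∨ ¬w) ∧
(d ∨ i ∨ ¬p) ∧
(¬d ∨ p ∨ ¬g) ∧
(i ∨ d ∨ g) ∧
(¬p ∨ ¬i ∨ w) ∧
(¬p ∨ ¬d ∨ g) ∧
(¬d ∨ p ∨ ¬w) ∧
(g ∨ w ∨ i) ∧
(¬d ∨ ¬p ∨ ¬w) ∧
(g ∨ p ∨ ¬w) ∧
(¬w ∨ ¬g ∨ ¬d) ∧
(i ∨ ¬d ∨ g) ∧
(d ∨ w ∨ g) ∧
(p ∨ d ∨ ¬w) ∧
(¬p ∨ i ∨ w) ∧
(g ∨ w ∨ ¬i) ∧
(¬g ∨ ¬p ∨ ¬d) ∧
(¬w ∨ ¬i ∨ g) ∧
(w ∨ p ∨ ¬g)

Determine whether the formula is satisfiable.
No

No, the formula is not satisfiable.

No assignment of truth values to the variables can make all 21 clauses true simultaneously.

The formula is UNSAT (unsatisfiable).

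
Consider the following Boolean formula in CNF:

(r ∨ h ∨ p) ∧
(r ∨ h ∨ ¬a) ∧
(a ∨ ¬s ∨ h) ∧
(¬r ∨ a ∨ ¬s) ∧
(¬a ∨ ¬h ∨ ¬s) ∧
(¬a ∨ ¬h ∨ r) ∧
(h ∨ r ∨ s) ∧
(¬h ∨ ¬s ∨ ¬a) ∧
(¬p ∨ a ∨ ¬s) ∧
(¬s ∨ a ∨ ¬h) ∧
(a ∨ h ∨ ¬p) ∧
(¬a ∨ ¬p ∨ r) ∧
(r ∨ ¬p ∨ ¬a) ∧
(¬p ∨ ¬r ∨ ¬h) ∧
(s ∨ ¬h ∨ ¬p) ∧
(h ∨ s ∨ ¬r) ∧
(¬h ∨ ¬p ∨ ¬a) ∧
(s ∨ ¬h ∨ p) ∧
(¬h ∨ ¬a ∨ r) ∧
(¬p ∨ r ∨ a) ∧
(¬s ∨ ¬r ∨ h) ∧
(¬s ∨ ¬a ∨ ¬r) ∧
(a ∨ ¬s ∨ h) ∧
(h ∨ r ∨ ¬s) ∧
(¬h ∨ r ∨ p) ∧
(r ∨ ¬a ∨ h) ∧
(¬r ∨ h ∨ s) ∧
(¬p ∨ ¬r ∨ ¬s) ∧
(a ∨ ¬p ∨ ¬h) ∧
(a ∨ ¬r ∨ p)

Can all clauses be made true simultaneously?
No

No, the formula is not satisfiable.

No assignment of truth values to the variables can make all 30 clauses true simultaneously.

The formula is UNSAT (unsatisfiable).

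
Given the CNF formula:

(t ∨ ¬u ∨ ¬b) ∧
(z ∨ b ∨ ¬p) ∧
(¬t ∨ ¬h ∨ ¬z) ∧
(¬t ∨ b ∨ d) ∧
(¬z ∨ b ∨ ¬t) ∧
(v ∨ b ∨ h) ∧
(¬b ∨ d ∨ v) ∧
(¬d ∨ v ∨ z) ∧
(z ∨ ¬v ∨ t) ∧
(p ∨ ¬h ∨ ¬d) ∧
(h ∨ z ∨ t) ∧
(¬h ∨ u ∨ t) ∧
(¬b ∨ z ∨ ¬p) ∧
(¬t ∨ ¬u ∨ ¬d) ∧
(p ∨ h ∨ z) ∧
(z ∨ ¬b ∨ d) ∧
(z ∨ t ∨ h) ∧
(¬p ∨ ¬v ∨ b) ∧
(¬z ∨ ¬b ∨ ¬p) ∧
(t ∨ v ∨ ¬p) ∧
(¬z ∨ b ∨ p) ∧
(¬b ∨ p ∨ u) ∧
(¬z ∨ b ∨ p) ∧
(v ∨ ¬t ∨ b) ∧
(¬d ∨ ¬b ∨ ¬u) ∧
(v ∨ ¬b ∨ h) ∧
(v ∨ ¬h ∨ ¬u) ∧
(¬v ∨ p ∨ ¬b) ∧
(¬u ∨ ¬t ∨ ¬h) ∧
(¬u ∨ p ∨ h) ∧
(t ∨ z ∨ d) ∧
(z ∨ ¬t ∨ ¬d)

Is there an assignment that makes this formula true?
No

No, the formula is not satisfiable.

No assignment of truth values to the variables can make all 32 clauses true simultaneously.

The formula is UNSAT (unsatisfiable).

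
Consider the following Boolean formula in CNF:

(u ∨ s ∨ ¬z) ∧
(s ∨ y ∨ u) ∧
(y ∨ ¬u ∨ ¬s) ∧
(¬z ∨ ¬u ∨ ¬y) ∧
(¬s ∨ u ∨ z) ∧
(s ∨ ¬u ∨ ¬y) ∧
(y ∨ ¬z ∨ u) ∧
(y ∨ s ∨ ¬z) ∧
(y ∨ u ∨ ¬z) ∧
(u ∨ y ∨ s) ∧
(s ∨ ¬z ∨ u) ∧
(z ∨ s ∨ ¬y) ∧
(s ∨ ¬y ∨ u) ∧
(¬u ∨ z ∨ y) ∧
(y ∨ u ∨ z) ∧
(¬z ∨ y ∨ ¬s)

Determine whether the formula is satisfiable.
Yes

Yes, the formula is satisfiable.

One satisfying assignment is: u=True, s=True, y=True, z=False

Verification: With this assignment, all 16 clauses evaluate to true.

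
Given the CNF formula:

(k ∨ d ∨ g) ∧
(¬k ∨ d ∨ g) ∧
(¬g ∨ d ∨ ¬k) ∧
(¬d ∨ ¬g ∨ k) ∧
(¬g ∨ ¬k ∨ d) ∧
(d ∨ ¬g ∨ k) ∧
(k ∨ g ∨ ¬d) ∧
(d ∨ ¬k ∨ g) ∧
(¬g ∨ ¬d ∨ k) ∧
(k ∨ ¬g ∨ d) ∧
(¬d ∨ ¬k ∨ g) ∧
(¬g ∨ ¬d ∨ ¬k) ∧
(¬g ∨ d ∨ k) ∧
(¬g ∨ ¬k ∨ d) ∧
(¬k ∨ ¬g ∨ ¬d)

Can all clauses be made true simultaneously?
No

No, the formula is not satisfiable.

No assignment of truth values to the variables can make all 15 clauses true simultaneously.

The formula is UNSAT (unsatisfiable).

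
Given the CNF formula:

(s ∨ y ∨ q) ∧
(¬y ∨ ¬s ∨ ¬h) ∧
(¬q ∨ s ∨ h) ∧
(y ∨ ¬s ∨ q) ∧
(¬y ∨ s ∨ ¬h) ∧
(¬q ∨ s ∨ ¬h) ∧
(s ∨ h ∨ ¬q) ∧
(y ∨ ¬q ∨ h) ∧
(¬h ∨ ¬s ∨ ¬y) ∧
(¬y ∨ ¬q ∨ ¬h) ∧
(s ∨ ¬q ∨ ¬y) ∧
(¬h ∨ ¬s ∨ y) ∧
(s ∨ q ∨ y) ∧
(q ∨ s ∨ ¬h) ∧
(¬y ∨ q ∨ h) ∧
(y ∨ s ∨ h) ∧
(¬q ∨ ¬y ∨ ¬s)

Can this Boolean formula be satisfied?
No

No, the formula is not satisfiable.

No assignment of truth values to the variables can make all 17 clauses true simultaneously.

The formula is UNSAT (unsatisfiable).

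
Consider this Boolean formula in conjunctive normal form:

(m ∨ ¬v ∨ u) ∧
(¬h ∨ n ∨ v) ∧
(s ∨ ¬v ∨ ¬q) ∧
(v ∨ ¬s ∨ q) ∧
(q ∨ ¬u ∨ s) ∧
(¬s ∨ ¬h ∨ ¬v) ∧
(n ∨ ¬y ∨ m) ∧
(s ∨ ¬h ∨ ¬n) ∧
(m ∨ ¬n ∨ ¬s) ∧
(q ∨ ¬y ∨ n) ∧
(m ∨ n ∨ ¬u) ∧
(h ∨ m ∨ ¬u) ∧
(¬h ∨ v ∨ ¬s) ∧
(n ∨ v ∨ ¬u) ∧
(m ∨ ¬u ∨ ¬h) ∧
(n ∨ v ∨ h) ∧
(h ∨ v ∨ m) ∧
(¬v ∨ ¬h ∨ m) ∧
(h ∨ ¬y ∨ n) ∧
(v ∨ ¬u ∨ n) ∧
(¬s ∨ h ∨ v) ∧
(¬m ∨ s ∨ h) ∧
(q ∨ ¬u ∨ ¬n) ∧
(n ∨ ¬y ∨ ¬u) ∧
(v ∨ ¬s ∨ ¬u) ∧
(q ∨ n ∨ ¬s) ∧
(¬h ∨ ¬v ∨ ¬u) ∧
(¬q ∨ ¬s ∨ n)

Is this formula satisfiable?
Yes

Yes, the formula is satisfiable.

One satisfying assignment is: n=False, u=False, q=False, h=True, y=False, m=True, v=True, s=False

Verification: With this assignment, all 28 clauses evaluate to true.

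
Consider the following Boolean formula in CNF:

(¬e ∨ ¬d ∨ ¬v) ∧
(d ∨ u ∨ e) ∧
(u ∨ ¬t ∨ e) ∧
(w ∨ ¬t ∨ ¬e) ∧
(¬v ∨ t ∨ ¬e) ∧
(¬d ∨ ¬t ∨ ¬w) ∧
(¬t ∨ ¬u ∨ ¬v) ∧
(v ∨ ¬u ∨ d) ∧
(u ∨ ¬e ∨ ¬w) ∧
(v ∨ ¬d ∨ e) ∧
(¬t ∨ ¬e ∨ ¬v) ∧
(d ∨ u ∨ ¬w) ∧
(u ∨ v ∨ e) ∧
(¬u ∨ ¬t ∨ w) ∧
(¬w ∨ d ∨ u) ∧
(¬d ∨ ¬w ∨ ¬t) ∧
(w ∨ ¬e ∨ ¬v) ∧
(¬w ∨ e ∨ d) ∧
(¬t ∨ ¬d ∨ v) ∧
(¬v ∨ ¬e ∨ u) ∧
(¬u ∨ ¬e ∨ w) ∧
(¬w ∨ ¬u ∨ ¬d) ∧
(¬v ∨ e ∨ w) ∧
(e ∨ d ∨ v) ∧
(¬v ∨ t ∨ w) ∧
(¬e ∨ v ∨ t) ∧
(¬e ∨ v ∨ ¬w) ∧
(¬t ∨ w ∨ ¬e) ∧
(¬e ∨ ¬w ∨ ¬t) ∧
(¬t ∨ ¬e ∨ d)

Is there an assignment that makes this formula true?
Yes

Yes, the formula is satisfiable.

One satisfying assignment is: v=True, w=True, u=False, t=False, e=False, d=True

Verification: With this assignment, all 30 clauses evaluate to true.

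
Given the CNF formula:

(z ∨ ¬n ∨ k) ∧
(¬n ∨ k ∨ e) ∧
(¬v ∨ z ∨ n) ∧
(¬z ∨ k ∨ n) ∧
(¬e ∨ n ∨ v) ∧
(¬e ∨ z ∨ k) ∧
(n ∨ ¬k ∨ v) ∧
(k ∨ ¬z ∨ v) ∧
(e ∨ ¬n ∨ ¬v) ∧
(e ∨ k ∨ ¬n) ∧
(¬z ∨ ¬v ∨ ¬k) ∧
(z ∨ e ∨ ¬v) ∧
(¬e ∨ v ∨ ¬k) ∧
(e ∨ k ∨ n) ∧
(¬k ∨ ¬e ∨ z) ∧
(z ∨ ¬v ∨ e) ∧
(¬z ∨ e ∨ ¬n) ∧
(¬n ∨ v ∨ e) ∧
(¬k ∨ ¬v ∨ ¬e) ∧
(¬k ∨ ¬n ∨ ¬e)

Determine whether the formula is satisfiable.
Yes

Yes, the formula is satisfiable.

One satisfying assignment is: n=True, v=True, e=True, k=False, z=True

Verification: With this assignment, all 20 clauses evaluate to true.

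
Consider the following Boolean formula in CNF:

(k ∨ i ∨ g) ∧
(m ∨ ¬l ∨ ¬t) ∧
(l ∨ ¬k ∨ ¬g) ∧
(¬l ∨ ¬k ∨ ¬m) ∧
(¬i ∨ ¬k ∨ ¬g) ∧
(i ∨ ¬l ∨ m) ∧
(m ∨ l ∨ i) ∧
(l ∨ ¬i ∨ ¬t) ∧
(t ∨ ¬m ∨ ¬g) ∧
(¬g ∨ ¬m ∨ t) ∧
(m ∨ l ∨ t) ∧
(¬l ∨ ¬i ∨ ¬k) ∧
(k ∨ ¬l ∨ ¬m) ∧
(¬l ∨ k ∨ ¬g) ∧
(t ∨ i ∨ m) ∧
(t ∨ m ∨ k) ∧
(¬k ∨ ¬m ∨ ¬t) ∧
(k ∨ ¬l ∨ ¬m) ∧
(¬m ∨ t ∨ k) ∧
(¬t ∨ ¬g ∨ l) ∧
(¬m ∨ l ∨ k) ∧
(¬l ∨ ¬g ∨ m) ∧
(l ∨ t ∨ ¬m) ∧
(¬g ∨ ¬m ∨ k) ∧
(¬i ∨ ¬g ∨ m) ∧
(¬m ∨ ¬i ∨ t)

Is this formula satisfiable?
No

No, the formula is not satisfiable.

No assignment of truth values to the variables can make all 26 clauses true simultaneously.

The formula is UNSAT (unsatisfiable).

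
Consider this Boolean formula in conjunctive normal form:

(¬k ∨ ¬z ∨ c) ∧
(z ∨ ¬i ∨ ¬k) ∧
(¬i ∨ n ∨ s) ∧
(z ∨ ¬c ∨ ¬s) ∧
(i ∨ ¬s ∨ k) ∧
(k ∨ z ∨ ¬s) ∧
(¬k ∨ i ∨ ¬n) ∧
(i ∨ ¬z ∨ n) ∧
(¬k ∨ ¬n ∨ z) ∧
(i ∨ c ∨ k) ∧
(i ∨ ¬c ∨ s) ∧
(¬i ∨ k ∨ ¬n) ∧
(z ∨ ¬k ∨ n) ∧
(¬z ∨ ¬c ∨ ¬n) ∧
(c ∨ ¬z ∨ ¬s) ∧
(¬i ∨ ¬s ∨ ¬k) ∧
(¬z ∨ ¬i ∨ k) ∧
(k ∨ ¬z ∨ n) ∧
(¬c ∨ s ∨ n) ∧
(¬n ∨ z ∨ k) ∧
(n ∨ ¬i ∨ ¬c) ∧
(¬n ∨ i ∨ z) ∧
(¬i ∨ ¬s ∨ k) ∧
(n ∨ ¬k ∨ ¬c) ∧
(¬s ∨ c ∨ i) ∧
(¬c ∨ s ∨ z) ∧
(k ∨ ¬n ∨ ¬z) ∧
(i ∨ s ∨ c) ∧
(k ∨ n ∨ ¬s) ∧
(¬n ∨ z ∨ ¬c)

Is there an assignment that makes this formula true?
No

No, the formula is not satisfiable.

No assignment of truth values to the variables can make all 30 clauses true simultaneously.

The formula is UNSAT (unsatisfiable).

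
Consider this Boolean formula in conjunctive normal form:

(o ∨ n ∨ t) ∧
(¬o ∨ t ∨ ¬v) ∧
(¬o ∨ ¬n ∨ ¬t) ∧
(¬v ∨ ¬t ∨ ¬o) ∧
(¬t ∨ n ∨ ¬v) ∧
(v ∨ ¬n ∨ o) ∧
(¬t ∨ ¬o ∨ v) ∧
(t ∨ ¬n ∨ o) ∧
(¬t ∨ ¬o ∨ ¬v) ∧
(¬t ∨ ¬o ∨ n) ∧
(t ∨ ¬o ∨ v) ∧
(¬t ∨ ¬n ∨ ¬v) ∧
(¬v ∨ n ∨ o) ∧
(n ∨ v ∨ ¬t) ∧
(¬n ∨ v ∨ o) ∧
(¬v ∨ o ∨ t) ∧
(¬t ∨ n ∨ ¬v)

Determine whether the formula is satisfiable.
No

No, the formula is not satisfiable.

No assignment of truth values to the variables can make all 17 clauses true simultaneously.

The formula is UNSAT (unsatisfiable).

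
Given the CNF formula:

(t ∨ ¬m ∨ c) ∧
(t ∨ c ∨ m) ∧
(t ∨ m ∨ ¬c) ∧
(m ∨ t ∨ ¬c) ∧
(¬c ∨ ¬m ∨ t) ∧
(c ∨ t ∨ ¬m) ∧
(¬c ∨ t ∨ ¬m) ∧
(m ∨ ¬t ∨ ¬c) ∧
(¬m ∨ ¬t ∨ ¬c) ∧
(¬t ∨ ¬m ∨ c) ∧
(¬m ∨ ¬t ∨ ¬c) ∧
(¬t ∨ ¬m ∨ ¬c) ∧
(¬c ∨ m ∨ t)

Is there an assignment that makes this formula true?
Yes

Yes, the formula is satisfiable.

One satisfying assignment is: c=False, t=True, m=False

Verification: With this assignment, all 13 clauses evaluate to true.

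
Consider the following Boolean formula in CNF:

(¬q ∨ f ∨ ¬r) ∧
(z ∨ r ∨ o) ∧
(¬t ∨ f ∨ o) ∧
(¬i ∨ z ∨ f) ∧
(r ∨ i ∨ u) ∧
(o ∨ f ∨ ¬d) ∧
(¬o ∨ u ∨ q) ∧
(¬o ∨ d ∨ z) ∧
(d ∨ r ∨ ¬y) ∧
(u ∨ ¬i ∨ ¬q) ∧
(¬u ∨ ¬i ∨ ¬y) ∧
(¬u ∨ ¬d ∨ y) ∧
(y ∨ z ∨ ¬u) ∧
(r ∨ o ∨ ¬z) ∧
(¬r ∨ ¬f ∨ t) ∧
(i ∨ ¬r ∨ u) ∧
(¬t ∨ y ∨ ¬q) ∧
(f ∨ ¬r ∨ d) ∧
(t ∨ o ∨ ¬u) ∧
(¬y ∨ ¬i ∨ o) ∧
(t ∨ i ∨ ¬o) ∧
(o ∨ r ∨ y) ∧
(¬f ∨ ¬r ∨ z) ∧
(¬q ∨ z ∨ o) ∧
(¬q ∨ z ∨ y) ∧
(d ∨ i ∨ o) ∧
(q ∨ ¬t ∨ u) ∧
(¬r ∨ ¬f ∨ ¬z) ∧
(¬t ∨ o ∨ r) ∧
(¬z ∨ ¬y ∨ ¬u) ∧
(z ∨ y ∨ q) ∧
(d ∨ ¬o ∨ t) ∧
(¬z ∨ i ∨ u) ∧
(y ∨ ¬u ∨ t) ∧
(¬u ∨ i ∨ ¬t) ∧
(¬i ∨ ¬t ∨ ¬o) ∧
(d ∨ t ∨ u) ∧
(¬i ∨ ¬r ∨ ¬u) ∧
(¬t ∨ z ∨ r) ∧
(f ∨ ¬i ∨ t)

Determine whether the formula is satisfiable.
No

No, the formula is not satisfiable.

No assignment of truth values to the variables can make all 40 clauses true simultaneously.

The formula is UNSAT (unsatisfiable).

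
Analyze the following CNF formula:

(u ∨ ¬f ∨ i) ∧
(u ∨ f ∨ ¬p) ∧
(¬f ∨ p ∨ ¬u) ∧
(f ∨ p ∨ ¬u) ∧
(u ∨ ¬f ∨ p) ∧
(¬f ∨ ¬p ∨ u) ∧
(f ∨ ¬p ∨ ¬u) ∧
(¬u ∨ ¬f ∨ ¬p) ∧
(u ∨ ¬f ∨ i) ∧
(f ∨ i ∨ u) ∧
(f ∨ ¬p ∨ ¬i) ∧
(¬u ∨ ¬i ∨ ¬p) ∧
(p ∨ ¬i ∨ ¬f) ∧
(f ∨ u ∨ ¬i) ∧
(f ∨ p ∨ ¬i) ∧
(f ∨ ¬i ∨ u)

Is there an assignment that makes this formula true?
No

No, the formula is not satisfiable.

No assignment of truth values to the variables can make all 16 clauses true simultaneously.

The formula is UNSAT (unsatisfiable).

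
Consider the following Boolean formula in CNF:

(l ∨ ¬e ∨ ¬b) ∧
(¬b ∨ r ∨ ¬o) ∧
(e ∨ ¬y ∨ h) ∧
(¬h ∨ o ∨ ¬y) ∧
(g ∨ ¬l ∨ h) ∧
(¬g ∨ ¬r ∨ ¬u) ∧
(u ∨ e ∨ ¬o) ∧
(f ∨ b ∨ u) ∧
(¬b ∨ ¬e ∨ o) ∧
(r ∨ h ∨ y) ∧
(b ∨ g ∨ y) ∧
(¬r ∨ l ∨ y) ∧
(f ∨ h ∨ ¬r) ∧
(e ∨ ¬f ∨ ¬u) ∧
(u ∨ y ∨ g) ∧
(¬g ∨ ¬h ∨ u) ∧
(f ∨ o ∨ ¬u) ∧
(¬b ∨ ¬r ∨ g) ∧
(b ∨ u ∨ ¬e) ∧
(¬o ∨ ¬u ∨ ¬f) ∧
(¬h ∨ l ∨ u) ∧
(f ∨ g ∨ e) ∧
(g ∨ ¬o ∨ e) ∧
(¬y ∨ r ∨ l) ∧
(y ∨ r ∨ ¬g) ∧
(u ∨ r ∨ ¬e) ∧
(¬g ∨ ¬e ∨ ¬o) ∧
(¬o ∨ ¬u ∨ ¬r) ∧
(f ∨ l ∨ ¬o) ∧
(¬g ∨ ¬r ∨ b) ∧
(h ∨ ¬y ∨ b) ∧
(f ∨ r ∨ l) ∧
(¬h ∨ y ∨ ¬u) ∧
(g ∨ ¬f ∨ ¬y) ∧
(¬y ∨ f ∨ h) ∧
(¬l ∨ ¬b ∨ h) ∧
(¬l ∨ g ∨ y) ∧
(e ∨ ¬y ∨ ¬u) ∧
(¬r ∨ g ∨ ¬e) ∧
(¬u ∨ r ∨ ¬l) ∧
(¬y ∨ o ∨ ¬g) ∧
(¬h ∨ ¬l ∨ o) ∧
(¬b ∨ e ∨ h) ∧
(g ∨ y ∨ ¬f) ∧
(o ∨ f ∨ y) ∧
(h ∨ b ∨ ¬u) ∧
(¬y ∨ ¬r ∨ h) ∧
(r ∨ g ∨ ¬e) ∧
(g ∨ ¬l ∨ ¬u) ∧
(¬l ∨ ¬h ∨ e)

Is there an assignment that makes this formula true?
No

No, the formula is not satisfiable.

No assignment of truth values to the variables can make all 50 clauses true simultaneously.

The formula is UNSAT (unsatisfiable).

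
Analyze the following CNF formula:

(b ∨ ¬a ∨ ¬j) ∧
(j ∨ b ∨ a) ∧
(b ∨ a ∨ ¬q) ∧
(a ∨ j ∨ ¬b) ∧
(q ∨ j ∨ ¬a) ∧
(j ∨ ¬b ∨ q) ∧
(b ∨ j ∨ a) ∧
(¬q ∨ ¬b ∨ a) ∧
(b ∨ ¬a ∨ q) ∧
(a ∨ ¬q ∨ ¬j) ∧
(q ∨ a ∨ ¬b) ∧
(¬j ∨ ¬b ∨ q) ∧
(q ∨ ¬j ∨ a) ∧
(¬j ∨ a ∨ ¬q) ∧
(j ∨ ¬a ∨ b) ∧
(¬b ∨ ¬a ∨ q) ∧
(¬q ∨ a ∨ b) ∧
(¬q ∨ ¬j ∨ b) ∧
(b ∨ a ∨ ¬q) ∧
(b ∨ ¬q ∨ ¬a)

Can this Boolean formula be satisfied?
Yes

Yes, the formula is satisfiable.

One satisfying assignment is: j=False, q=True, a=True, b=True

Verification: With this assignment, all 20 clauses evaluate to true.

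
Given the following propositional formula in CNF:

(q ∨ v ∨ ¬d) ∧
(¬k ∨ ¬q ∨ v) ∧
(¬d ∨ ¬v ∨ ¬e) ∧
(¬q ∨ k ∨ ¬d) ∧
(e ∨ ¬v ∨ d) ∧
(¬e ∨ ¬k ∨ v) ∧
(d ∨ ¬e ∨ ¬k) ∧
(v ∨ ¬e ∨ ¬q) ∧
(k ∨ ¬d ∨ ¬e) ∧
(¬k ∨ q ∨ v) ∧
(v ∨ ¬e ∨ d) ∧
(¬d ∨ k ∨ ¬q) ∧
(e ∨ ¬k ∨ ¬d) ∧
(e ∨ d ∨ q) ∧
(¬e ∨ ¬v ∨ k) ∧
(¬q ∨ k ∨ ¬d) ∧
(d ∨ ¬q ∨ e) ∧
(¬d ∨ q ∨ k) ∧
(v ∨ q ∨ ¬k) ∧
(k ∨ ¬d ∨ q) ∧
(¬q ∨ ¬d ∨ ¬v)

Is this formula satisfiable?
No

No, the formula is not satisfiable.

No assignment of truth values to the variables can make all 21 clauses true simultaneously.

The formula is UNSAT (unsatisfiable).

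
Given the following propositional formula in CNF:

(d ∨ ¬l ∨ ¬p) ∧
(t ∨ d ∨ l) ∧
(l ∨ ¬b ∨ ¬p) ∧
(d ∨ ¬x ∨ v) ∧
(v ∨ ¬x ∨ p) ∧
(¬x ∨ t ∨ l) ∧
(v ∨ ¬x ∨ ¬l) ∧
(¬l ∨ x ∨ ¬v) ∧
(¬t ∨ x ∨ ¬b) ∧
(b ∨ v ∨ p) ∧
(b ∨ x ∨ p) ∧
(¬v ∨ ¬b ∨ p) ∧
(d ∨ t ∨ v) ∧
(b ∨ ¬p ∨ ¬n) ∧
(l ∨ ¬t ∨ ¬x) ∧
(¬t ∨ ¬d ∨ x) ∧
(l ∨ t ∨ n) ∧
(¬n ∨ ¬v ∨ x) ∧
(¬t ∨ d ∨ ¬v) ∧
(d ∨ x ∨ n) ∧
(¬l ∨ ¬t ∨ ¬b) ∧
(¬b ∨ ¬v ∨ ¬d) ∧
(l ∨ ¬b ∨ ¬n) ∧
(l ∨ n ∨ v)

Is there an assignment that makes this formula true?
Yes

Yes, the formula is satisfiable.

One satisfying assignment is: d=True, x=False, l=True, b=False, p=True, t=False, n=False, v=False

Verification: With this assignment, all 24 clauses evaluate to true.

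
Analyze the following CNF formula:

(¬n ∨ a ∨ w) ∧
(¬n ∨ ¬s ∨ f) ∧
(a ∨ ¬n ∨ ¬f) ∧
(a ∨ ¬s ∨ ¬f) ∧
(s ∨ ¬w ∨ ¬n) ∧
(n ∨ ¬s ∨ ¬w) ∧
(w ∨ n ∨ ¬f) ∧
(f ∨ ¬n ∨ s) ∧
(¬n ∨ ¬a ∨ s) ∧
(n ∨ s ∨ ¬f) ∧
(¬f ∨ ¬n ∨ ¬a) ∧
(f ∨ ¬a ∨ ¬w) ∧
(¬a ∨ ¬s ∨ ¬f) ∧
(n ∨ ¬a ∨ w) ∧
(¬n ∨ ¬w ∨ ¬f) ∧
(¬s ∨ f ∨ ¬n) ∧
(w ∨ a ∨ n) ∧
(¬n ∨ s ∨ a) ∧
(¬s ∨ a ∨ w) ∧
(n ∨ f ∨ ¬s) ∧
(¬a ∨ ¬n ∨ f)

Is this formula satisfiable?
Yes

Yes, the formula is satisfiable.

One satisfying assignment is: s=False, a=False, f=False, n=False, w=True

Verification: With this assignment, all 21 clauses evaluate to true.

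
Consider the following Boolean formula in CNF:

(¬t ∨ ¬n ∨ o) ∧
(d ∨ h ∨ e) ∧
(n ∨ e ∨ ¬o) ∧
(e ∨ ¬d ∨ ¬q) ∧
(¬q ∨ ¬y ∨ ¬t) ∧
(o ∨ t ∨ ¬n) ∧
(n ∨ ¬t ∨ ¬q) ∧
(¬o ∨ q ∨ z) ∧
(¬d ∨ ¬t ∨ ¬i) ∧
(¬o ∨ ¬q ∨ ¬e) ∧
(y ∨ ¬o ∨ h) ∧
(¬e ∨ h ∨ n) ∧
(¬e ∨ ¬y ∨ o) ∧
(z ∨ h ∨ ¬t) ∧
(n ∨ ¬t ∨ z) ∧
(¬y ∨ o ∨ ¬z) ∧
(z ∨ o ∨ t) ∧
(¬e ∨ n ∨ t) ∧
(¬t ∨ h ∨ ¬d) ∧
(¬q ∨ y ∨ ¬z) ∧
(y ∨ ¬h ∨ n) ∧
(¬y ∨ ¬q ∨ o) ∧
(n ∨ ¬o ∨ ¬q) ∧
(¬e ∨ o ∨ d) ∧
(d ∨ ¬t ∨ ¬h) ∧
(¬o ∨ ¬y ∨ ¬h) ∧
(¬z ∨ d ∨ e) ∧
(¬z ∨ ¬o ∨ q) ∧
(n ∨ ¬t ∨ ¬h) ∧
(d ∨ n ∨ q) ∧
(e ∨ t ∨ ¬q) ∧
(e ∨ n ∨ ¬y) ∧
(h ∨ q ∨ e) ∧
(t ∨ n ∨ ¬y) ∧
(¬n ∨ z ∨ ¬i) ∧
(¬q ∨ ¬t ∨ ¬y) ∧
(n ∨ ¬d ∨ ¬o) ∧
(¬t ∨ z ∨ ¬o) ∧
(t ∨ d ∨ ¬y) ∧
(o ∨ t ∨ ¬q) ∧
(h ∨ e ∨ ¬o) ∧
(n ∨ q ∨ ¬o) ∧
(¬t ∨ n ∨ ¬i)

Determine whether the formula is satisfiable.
No

No, the formula is not satisfiable.

No assignment of truth values to the variables can make all 43 clauses true simultaneously.

The formula is UNSAT (unsatisfiable).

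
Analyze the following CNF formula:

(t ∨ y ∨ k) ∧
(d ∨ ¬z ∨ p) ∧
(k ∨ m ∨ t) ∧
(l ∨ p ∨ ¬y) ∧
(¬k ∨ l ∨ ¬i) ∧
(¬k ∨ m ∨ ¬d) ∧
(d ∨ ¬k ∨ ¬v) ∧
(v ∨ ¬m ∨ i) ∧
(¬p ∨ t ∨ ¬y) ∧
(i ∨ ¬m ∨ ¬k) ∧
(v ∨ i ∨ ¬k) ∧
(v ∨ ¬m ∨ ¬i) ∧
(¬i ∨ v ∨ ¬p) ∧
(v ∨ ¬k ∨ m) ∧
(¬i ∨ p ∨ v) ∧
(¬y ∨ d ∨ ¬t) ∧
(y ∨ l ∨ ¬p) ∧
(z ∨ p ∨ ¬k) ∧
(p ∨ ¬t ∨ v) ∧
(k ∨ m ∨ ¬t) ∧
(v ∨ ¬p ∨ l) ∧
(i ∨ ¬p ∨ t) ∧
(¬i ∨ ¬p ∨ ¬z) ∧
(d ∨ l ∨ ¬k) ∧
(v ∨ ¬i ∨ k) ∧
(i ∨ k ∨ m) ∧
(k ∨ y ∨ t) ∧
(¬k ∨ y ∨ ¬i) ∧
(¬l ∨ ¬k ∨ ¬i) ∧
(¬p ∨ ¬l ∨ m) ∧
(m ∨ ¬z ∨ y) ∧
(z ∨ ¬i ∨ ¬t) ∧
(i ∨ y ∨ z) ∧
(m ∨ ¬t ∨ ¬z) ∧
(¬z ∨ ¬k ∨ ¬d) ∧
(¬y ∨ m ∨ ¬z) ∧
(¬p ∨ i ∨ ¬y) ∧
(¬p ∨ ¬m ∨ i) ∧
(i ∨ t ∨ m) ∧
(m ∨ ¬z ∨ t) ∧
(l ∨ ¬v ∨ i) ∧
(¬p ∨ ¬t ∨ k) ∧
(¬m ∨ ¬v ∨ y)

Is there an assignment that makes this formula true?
Yes

Yes, the formula is satisfiable.

One satisfying assignment is: t=False, p=False, l=True, i=True, k=False, m=True, d=False, z=False, y=True, v=True

Verification: With this assignment, all 43 clauses evaluate to true.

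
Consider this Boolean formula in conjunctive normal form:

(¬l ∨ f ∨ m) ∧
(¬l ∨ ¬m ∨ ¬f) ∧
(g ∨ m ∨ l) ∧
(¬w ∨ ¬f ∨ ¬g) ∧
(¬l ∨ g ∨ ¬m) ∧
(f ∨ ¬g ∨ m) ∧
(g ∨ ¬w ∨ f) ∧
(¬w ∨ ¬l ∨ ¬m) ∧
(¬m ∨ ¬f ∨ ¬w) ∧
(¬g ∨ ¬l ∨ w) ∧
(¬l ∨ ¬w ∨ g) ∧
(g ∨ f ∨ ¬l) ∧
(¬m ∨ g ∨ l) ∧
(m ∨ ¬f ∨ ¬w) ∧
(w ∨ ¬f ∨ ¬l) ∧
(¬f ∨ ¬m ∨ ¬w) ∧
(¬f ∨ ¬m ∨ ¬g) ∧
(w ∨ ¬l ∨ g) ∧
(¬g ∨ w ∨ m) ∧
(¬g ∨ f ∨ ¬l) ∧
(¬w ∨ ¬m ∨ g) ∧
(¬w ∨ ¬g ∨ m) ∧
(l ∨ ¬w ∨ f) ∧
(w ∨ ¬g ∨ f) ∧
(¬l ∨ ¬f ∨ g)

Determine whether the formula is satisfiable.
No

No, the formula is not satisfiable.

No assignment of truth values to the variables can make all 25 clauses true simultaneously.

The formula is UNSAT (unsatisfiable).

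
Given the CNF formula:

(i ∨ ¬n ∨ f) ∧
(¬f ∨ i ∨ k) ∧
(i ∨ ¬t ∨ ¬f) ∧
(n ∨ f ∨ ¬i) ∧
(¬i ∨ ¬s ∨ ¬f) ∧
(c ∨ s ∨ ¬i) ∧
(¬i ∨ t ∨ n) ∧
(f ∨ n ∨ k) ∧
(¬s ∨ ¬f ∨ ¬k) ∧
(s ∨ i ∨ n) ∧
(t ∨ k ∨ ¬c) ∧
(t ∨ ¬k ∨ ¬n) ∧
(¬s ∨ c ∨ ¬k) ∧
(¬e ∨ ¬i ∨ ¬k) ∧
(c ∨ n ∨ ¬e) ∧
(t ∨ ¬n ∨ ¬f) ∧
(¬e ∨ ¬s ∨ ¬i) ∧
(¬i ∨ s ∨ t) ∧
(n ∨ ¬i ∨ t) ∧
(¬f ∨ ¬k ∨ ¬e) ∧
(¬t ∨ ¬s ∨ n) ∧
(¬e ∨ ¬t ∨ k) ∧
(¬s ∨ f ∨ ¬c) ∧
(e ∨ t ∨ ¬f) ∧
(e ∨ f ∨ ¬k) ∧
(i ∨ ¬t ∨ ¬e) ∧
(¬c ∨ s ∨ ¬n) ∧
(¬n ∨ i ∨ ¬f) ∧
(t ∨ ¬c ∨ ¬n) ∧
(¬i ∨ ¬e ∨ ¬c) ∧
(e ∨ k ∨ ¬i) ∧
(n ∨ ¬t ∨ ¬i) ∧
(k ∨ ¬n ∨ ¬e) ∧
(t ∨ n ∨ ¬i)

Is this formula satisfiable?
No

No, the formula is not satisfiable.

No assignment of truth values to the variables can make all 34 clauses true simultaneously.

The formula is UNSAT (unsatisfiable).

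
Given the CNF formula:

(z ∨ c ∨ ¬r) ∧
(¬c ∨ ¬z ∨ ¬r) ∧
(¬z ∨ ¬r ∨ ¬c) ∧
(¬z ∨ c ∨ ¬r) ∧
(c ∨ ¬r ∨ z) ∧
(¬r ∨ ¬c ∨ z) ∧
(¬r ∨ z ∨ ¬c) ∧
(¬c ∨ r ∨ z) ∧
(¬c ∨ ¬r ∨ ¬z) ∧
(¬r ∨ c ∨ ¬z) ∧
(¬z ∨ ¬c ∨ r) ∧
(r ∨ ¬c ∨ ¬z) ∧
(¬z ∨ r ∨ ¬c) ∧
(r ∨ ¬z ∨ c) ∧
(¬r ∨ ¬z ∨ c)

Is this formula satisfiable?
Yes

Yes, the formula is satisfiable.

One satisfying assignment is: c=False, r=False, z=False

Verification: With this assignment, all 15 clauses evaluate to true.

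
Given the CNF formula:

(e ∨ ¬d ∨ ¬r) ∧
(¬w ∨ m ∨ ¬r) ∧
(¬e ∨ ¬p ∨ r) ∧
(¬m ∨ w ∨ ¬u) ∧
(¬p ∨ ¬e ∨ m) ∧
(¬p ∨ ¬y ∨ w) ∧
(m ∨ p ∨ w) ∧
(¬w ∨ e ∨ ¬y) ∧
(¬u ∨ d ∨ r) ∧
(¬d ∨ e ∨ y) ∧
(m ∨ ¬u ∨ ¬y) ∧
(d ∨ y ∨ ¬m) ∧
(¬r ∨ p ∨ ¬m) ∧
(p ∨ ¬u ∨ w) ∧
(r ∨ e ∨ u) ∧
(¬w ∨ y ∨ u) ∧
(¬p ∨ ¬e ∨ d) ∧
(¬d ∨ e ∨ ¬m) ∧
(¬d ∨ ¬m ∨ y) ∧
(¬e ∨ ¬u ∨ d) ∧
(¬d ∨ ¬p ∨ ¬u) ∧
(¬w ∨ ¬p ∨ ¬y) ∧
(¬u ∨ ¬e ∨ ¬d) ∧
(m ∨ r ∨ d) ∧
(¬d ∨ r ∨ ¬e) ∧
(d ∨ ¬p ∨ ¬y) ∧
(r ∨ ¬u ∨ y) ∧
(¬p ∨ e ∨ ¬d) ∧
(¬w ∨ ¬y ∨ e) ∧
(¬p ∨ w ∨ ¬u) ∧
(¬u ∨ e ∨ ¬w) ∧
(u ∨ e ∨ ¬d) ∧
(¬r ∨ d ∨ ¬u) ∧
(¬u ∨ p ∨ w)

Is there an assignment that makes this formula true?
Yes

Yes, the formula is satisfiable.

One satisfying assignment is: m=True, r=False, w=True, e=True, p=False, u=False, d=False, y=True

Verification: With this assignment, all 34 clauses evaluate to true.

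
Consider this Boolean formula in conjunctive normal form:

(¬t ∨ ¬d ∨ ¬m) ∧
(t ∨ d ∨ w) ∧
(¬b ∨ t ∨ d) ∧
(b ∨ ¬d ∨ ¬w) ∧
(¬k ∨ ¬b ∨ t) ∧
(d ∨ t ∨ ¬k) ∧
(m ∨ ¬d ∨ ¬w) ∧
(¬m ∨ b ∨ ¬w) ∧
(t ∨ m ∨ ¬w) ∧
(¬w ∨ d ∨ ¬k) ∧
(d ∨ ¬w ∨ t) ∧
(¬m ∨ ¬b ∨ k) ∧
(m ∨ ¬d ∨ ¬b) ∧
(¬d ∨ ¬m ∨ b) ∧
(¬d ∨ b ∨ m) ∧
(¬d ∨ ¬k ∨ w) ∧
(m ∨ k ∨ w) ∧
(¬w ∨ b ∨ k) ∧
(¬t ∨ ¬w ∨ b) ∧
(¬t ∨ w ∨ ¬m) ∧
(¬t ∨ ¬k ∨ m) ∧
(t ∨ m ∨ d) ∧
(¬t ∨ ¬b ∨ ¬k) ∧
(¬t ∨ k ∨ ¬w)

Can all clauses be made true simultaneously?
No

No, the formula is not satisfiable.

No assignment of truth values to the variables can make all 24 clauses true simultaneously.

The formula is UNSAT (unsatisfiable).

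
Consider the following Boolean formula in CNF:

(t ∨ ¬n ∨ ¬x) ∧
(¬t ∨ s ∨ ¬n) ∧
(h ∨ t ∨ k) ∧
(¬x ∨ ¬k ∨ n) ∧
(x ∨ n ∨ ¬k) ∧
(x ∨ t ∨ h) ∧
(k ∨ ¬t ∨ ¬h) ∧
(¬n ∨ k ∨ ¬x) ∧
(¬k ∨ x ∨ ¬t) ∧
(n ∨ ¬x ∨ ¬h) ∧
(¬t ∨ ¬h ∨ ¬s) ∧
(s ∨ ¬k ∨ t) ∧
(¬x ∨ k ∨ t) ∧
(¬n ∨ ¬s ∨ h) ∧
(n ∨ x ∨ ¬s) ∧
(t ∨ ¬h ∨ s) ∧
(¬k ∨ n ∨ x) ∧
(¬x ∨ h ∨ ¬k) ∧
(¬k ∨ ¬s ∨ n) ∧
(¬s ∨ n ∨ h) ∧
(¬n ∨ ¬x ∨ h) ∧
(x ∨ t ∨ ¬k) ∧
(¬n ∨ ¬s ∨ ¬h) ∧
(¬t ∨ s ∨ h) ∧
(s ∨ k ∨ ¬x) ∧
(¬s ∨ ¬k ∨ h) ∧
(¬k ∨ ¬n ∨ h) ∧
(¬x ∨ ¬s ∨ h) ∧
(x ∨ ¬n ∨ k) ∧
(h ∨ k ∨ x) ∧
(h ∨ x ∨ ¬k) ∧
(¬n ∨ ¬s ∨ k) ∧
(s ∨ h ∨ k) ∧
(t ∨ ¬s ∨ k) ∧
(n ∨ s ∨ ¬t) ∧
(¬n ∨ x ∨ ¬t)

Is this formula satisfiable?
No

No, the formula is not satisfiable.

No assignment of truth values to the variables can make all 36 clauses true simultaneously.

The formula is UNSAT (unsatisfiable).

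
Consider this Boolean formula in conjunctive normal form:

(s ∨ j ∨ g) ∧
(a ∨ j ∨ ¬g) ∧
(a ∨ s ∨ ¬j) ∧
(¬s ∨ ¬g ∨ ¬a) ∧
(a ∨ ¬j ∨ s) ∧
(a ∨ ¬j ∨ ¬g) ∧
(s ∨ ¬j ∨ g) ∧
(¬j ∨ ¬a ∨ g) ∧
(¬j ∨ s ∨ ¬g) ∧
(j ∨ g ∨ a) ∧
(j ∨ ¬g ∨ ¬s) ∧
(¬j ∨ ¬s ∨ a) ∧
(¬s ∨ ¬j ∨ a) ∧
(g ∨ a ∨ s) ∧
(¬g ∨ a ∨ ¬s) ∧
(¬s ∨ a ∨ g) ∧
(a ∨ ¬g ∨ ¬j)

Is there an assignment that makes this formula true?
Yes

Yes, the formula is satisfiable.

One satisfying assignment is: s=False, a=True, g=True, j=False

Verification: With this assignment, all 17 clauses evaluate to true.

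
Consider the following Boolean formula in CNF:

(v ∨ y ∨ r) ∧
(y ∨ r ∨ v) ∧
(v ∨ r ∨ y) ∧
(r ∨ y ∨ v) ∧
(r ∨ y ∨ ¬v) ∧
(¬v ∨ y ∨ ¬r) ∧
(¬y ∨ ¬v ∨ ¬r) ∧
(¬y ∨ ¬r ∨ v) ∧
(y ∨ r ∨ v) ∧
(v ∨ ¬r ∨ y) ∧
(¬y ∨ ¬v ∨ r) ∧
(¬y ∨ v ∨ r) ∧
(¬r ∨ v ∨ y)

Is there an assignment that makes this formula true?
No

No, the formula is not satisfiable.

No assignment of truth values to the variables can make all 13 clauses true simultaneously.

The formula is UNSAT (unsatisfiable).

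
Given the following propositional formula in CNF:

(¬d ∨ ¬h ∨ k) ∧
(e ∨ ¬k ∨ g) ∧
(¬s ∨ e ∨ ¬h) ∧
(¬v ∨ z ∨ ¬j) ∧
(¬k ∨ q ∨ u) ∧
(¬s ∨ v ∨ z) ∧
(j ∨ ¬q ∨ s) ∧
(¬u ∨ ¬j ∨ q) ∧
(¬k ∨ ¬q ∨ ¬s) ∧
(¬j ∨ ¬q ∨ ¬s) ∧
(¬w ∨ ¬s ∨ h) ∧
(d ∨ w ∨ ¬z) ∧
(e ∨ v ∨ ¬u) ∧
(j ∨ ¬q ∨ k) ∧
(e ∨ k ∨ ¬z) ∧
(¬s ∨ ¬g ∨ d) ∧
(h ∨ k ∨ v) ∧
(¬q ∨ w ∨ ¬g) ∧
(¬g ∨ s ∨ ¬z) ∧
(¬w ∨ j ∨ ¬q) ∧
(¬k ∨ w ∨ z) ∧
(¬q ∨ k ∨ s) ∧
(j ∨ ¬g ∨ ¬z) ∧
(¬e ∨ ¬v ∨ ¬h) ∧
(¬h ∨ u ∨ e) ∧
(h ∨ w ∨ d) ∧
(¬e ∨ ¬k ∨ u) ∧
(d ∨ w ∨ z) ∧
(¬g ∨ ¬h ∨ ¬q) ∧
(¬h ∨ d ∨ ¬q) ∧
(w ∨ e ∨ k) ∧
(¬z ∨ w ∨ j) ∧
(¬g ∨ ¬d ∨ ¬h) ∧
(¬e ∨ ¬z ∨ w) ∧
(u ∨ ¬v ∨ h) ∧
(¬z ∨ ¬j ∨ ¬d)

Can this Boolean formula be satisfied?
Yes

Yes, the formula is satisfiable.

One satisfying assignment is: d=True, z=False, g=True, h=False, u=False, q=True, k=True, v=False, j=True, s=False, w=True, e=False

Verification: With this assignment, all 36 clauses evaluate to true.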